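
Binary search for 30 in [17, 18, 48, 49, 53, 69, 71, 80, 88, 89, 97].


Step 1: lo=0, hi=10, mid=5, val=69
Step 2: lo=0, hi=4, mid=2, val=48
Step 3: lo=0, hi=1, mid=0, val=17
Step 4: lo=1, hi=1, mid=1, val=18

Not found


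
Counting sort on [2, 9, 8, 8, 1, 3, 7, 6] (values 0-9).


Input: [2, 9, 8, 8, 1, 3, 7, 6]
Counts: [0, 1, 1, 1, 0, 0, 1, 1, 2, 1]

Sorted: [1, 2, 3, 6, 7, 8, 8, 9]


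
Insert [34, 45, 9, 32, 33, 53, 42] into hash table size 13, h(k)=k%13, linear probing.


Insert 34: h=8 -> slot 8
Insert 45: h=6 -> slot 6
Insert 9: h=9 -> slot 9
Insert 32: h=6, 1 probes -> slot 7
Insert 33: h=7, 3 probes -> slot 10
Insert 53: h=1 -> slot 1
Insert 42: h=3 -> slot 3

Table: [None, 53, None, 42, None, None, 45, 32, 34, 9, 33, None, None]


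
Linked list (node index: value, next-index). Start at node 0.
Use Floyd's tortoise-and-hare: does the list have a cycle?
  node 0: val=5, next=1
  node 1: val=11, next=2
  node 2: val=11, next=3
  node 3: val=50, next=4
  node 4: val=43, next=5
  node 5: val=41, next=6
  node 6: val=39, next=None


Floyd's tortoise (slow, +1) and hare (fast, +2):
  init: slow=0, fast=0
  step 1: slow=1, fast=2
  step 2: slow=2, fast=4
  step 3: slow=3, fast=6
  step 4: fast -> None, no cycle

Cycle: no


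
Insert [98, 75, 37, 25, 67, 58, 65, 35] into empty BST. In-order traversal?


Insert 98: root
Insert 75: L from 98
Insert 37: L from 98 -> L from 75
Insert 25: L from 98 -> L from 75 -> L from 37
Insert 67: L from 98 -> L from 75 -> R from 37
Insert 58: L from 98 -> L from 75 -> R from 37 -> L from 67
Insert 65: L from 98 -> L from 75 -> R from 37 -> L from 67 -> R from 58
Insert 35: L from 98 -> L from 75 -> L from 37 -> R from 25

In-order: [25, 35, 37, 58, 65, 67, 75, 98]


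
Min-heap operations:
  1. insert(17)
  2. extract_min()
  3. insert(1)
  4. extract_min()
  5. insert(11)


insert(17) -> [17]
extract_min()->17, []
insert(1) -> [1]
extract_min()->1, []
insert(11) -> [11]

Final heap: [11]


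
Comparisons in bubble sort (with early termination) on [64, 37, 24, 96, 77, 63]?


Algorithm: bubble sort (with early termination)
Input: [64, 37, 24, 96, 77, 63]
Sorted: [24, 37, 63, 64, 77, 96]

14


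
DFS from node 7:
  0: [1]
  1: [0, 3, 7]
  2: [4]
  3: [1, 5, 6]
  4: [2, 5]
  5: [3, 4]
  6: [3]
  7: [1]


Visit 7, push [1]
Visit 1, push [3, 0]
Visit 0, push []
Visit 3, push [6, 5]
Visit 5, push [4]
Visit 4, push [2]
Visit 2, push []
Visit 6, push []

DFS order: [7, 1, 0, 3, 5, 4, 2, 6]


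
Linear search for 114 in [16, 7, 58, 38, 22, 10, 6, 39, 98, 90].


i=0: 16!=114
i=1: 7!=114
i=2: 58!=114
i=3: 38!=114
i=4: 22!=114
i=5: 10!=114
i=6: 6!=114
i=7: 39!=114
i=8: 98!=114
i=9: 90!=114

Not found, 10 comps


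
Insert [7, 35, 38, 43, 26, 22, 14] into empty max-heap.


Insert 7: [7]
Insert 35: [35, 7]
Insert 38: [38, 7, 35]
Insert 43: [43, 38, 35, 7]
Insert 26: [43, 38, 35, 7, 26]
Insert 22: [43, 38, 35, 7, 26, 22]
Insert 14: [43, 38, 35, 7, 26, 22, 14]

Final heap: [43, 38, 35, 7, 26, 22, 14]


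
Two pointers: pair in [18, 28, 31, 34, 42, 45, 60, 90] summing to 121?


lo=0(18)+hi=7(90)=108
lo=1(28)+hi=7(90)=118
lo=2(31)+hi=7(90)=121

Yes: 31+90=121


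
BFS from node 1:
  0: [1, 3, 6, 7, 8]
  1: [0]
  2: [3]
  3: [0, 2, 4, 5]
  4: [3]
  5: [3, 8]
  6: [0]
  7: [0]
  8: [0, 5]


Visit 1, enqueue [0]
Visit 0, enqueue [3, 6, 7, 8]
Visit 3, enqueue [2, 4, 5]
Visit 6, enqueue []
Visit 7, enqueue []
Visit 8, enqueue []
Visit 2, enqueue []
Visit 4, enqueue []
Visit 5, enqueue []

BFS order: [1, 0, 3, 6, 7, 8, 2, 4, 5]


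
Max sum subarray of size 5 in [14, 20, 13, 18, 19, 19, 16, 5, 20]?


[0:5]: 84
[1:6]: 89
[2:7]: 85
[3:8]: 77
[4:9]: 79

Max: 89 at [1:6]


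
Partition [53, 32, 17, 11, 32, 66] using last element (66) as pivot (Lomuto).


Pivot: 66
  53 <= 66: advance i (no swap)
  32 <= 66: advance i (no swap)
  17 <= 66: advance i (no swap)
  11 <= 66: advance i (no swap)
  32 <= 66: advance i (no swap)
Place pivot at 5: [53, 32, 17, 11, 32, 66]

Partitioned: [53, 32, 17, 11, 32, 66]


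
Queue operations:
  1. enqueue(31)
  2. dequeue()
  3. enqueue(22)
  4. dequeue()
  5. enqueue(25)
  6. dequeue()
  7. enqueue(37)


enqueue(31) -> [31]
dequeue()->31, []
enqueue(22) -> [22]
dequeue()->22, []
enqueue(25) -> [25]
dequeue()->25, []
enqueue(37) -> [37]

Final queue: [37]


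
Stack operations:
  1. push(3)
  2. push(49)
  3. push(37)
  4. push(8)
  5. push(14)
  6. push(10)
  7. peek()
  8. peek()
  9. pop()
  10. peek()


push(3) -> [3]
push(49) -> [3, 49]
push(37) -> [3, 49, 37]
push(8) -> [3, 49, 37, 8]
push(14) -> [3, 49, 37, 8, 14]
push(10) -> [3, 49, 37, 8, 14, 10]
peek()->10
peek()->10
pop()->10, [3, 49, 37, 8, 14]
peek()->14

Final stack: [3, 49, 37, 8, 14]


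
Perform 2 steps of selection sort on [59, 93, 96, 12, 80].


Initial: [59, 93, 96, 12, 80]
Step 1: min=12 at 3
  Swap: [12, 93, 96, 59, 80]
Step 2: min=59 at 3
  Swap: [12, 59, 96, 93, 80]

After 2 steps: [12, 59, 96, 93, 80]


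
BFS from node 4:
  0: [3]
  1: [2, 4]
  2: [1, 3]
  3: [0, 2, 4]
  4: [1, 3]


Visit 4, enqueue [1, 3]
Visit 1, enqueue [2]
Visit 3, enqueue [0]
Visit 2, enqueue []
Visit 0, enqueue []

BFS order: [4, 1, 3, 2, 0]


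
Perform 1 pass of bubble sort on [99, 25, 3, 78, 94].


Initial: [99, 25, 3, 78, 94]
Pass 1: [25, 3, 78, 94, 99] (4 swaps)

After 1 pass: [25, 3, 78, 94, 99]


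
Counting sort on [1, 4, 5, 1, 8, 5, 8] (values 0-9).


Input: [1, 4, 5, 1, 8, 5, 8]
Counts: [0, 2, 0, 0, 1, 2, 0, 0, 2, 0]

Sorted: [1, 1, 4, 5, 5, 8, 8]


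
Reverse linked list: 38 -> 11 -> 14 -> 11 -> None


Step 1: curr=38, set curr.next=prev(None) | reversed so far: 38
Step 2: curr=11, set curr.next=prev(38) | reversed so far: 11 -> 38
Step 3: curr=14, set curr.next=prev(11) | reversed so far: 14 -> 11 -> 38
Step 4: curr=11, set curr.next=prev(14) | reversed so far: 11 -> 14 -> 11 -> 38

11 -> 14 -> 11 -> 38 -> None


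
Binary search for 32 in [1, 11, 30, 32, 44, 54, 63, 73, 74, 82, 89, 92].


Step 1: lo=0, hi=11, mid=5, val=54
Step 2: lo=0, hi=4, mid=2, val=30
Step 3: lo=3, hi=4, mid=3, val=32

Found at index 3


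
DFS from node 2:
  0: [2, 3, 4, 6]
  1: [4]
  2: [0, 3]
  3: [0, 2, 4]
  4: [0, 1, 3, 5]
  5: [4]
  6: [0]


Visit 2, push [3, 0]
Visit 0, push [6, 4, 3]
Visit 3, push [4]
Visit 4, push [5, 1]
Visit 1, push []
Visit 5, push []
Visit 6, push []

DFS order: [2, 0, 3, 4, 1, 5, 6]


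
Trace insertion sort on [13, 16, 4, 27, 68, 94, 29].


Initial: [13, 16, 4, 27, 68, 94, 29]
Insert 16: [13, 16, 4, 27, 68, 94, 29]
Insert 4: [4, 13, 16, 27, 68, 94, 29]
Insert 27: [4, 13, 16, 27, 68, 94, 29]
Insert 68: [4, 13, 16, 27, 68, 94, 29]
Insert 94: [4, 13, 16, 27, 68, 94, 29]
Insert 29: [4, 13, 16, 27, 29, 68, 94]

Sorted: [4, 13, 16, 27, 29, 68, 94]


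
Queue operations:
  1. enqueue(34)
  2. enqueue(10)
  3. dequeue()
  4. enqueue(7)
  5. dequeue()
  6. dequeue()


enqueue(34) -> [34]
enqueue(10) -> [34, 10]
dequeue()->34, [10]
enqueue(7) -> [10, 7]
dequeue()->10, [7]
dequeue()->7, []

Final queue: []


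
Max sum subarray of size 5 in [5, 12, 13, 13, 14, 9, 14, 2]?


[0:5]: 57
[1:6]: 61
[2:7]: 63
[3:8]: 52

Max: 63 at [2:7]


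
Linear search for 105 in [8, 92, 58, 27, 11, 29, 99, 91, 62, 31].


i=0: 8!=105
i=1: 92!=105
i=2: 58!=105
i=3: 27!=105
i=4: 11!=105
i=5: 29!=105
i=6: 99!=105
i=7: 91!=105
i=8: 62!=105
i=9: 31!=105

Not found, 10 comps


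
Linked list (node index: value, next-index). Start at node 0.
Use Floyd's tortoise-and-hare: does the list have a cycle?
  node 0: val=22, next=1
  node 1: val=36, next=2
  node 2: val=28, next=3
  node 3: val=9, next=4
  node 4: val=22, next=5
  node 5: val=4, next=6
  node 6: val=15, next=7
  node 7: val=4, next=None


Floyd's tortoise (slow, +1) and hare (fast, +2):
  init: slow=0, fast=0
  step 1: slow=1, fast=2
  step 2: slow=2, fast=4
  step 3: slow=3, fast=6
  step 4: fast 6->7->None, no cycle

Cycle: no


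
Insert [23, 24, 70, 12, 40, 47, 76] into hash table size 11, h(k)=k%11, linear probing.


Insert 23: h=1 -> slot 1
Insert 24: h=2 -> slot 2
Insert 70: h=4 -> slot 4
Insert 12: h=1, 2 probes -> slot 3
Insert 40: h=7 -> slot 7
Insert 47: h=3, 2 probes -> slot 5
Insert 76: h=10 -> slot 10

Table: [None, 23, 24, 12, 70, 47, None, 40, None, None, 76]


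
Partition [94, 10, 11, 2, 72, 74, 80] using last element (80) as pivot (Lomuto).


Pivot: 80
  10 <= 80: swap -> [10, 94, 11, 2, 72, 74, 80]
  11 <= 80: swap -> [10, 11, 94, 2, 72, 74, 80]
  2 <= 80: swap -> [10, 11, 2, 94, 72, 74, 80]
  72 <= 80: swap -> [10, 11, 2, 72, 94, 74, 80]
  74 <= 80: swap -> [10, 11, 2, 72, 74, 94, 80]
Place pivot at 5: [10, 11, 2, 72, 74, 80, 94]

Partitioned: [10, 11, 2, 72, 74, 80, 94]


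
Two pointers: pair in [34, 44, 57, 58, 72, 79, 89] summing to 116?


lo=0(34)+hi=6(89)=123
lo=0(34)+hi=5(79)=113
lo=1(44)+hi=5(79)=123
lo=1(44)+hi=4(72)=116

Yes: 44+72=116


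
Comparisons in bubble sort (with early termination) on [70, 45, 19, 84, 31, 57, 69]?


Algorithm: bubble sort (with early termination)
Input: [70, 45, 19, 84, 31, 57, 69]
Sorted: [19, 31, 45, 57, 69, 70, 84]

18


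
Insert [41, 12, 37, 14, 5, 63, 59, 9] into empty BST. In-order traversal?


Insert 41: root
Insert 12: L from 41
Insert 37: L from 41 -> R from 12
Insert 14: L from 41 -> R from 12 -> L from 37
Insert 5: L from 41 -> L from 12
Insert 63: R from 41
Insert 59: R from 41 -> L from 63
Insert 9: L from 41 -> L from 12 -> R from 5

In-order: [5, 9, 12, 14, 37, 41, 59, 63]


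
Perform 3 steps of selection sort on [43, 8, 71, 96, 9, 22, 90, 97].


Initial: [43, 8, 71, 96, 9, 22, 90, 97]
Step 1: min=8 at 1
  Swap: [8, 43, 71, 96, 9, 22, 90, 97]
Step 2: min=9 at 4
  Swap: [8, 9, 71, 96, 43, 22, 90, 97]
Step 3: min=22 at 5
  Swap: [8, 9, 22, 96, 43, 71, 90, 97]

After 3 steps: [8, 9, 22, 96, 43, 71, 90, 97]


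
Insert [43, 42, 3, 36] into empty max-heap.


Insert 43: [43]
Insert 42: [43, 42]
Insert 3: [43, 42, 3]
Insert 36: [43, 42, 3, 36]

Final heap: [43, 42, 3, 36]


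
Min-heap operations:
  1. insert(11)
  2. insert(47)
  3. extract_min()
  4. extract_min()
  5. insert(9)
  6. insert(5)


insert(11) -> [11]
insert(47) -> [11, 47]
extract_min()->11, [47]
extract_min()->47, []
insert(9) -> [9]
insert(5) -> [5, 9]

Final heap: [5, 9]


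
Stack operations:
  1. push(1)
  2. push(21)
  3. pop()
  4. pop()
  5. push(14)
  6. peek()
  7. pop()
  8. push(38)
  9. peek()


push(1) -> [1]
push(21) -> [1, 21]
pop()->21, [1]
pop()->1, []
push(14) -> [14]
peek()->14
pop()->14, []
push(38) -> [38]
peek()->38

Final stack: [38]


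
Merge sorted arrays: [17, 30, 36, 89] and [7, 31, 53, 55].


Take 7 from B
Take 17 from A
Take 30 from A
Take 31 from B
Take 36 from A
Take 53 from B
Take 55 from B

Merged: [7, 17, 30, 31, 36, 53, 55, 89]


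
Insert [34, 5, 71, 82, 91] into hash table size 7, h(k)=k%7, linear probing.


Insert 34: h=6 -> slot 6
Insert 5: h=5 -> slot 5
Insert 71: h=1 -> slot 1
Insert 82: h=5, 2 probes -> slot 0
Insert 91: h=0, 2 probes -> slot 2

Table: [82, 71, 91, None, None, 5, 34]


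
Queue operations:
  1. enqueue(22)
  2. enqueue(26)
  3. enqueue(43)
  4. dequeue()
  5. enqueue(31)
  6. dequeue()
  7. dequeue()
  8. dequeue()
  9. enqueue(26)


enqueue(22) -> [22]
enqueue(26) -> [22, 26]
enqueue(43) -> [22, 26, 43]
dequeue()->22, [26, 43]
enqueue(31) -> [26, 43, 31]
dequeue()->26, [43, 31]
dequeue()->43, [31]
dequeue()->31, []
enqueue(26) -> [26]

Final queue: [26]


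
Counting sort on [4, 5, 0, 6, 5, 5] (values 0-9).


Input: [4, 5, 0, 6, 5, 5]
Counts: [1, 0, 0, 0, 1, 3, 1, 0, 0, 0]

Sorted: [0, 4, 5, 5, 5, 6]


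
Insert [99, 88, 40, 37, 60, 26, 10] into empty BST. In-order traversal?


Insert 99: root
Insert 88: L from 99
Insert 40: L from 99 -> L from 88
Insert 37: L from 99 -> L from 88 -> L from 40
Insert 60: L from 99 -> L from 88 -> R from 40
Insert 26: L from 99 -> L from 88 -> L from 40 -> L from 37
Insert 10: L from 99 -> L from 88 -> L from 40 -> L from 37 -> L from 26

In-order: [10, 26, 37, 40, 60, 88, 99]


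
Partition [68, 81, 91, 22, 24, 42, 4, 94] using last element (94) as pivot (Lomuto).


Pivot: 94
  68 <= 94: advance i (no swap)
  81 <= 94: advance i (no swap)
  91 <= 94: advance i (no swap)
  22 <= 94: advance i (no swap)
  24 <= 94: advance i (no swap)
  42 <= 94: advance i (no swap)
  4 <= 94: advance i (no swap)
Place pivot at 7: [68, 81, 91, 22, 24, 42, 4, 94]

Partitioned: [68, 81, 91, 22, 24, 42, 4, 94]


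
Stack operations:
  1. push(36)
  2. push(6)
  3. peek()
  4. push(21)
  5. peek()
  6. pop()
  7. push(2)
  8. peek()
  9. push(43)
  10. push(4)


push(36) -> [36]
push(6) -> [36, 6]
peek()->6
push(21) -> [36, 6, 21]
peek()->21
pop()->21, [36, 6]
push(2) -> [36, 6, 2]
peek()->2
push(43) -> [36, 6, 2, 43]
push(4) -> [36, 6, 2, 43, 4]

Final stack: [36, 6, 2, 43, 4]


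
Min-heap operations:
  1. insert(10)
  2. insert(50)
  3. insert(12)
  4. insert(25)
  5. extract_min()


insert(10) -> [10]
insert(50) -> [10, 50]
insert(12) -> [10, 50, 12]
insert(25) -> [10, 25, 12, 50]
extract_min()->10, [12, 25, 50]

Final heap: [12, 25, 50]


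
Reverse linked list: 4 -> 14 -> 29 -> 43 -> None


Step 1: curr=4, set curr.next=prev(None) | reversed so far: 4
Step 2: curr=14, set curr.next=prev(4) | reversed so far: 14 -> 4
Step 3: curr=29, set curr.next=prev(14) | reversed so far: 29 -> 14 -> 4
Step 4: curr=43, set curr.next=prev(29) | reversed so far: 43 -> 29 -> 14 -> 4

43 -> 29 -> 14 -> 4 -> None


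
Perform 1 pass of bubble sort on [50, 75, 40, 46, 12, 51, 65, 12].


Initial: [50, 75, 40, 46, 12, 51, 65, 12]
Pass 1: [50, 40, 46, 12, 51, 65, 12, 75] (6 swaps)

After 1 pass: [50, 40, 46, 12, 51, 65, 12, 75]


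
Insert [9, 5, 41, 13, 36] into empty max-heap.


Insert 9: [9]
Insert 5: [9, 5]
Insert 41: [41, 5, 9]
Insert 13: [41, 13, 9, 5]
Insert 36: [41, 36, 9, 5, 13]

Final heap: [41, 36, 9, 5, 13]


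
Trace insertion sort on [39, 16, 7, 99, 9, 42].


Initial: [39, 16, 7, 99, 9, 42]
Insert 16: [16, 39, 7, 99, 9, 42]
Insert 7: [7, 16, 39, 99, 9, 42]
Insert 99: [7, 16, 39, 99, 9, 42]
Insert 9: [7, 9, 16, 39, 99, 42]
Insert 42: [7, 9, 16, 39, 42, 99]

Sorted: [7, 9, 16, 39, 42, 99]


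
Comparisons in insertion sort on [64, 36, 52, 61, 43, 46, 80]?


Algorithm: insertion sort
Input: [64, 36, 52, 61, 43, 46, 80]
Sorted: [36, 43, 46, 52, 61, 64, 80]

14


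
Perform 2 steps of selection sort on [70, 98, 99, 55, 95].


Initial: [70, 98, 99, 55, 95]
Step 1: min=55 at 3
  Swap: [55, 98, 99, 70, 95]
Step 2: min=70 at 3
  Swap: [55, 70, 99, 98, 95]

After 2 steps: [55, 70, 99, 98, 95]


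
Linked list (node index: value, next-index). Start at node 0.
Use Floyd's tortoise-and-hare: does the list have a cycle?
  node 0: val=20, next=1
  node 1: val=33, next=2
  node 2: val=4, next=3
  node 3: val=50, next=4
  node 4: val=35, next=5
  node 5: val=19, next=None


Floyd's tortoise (slow, +1) and hare (fast, +2):
  init: slow=0, fast=0
  step 1: slow=1, fast=2
  step 2: slow=2, fast=4
  step 3: fast 4->5->None, no cycle

Cycle: no


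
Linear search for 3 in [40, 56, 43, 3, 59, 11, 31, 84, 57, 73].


i=0: 40!=3
i=1: 56!=3
i=2: 43!=3
i=3: 3==3 found!

Found at 3, 4 comps


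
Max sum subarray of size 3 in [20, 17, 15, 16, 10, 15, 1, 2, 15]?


[0:3]: 52
[1:4]: 48
[2:5]: 41
[3:6]: 41
[4:7]: 26
[5:8]: 18
[6:9]: 18

Max: 52 at [0:3]


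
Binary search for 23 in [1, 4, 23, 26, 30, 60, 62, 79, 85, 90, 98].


Step 1: lo=0, hi=10, mid=5, val=60
Step 2: lo=0, hi=4, mid=2, val=23

Found at index 2


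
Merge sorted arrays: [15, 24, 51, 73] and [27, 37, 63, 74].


Take 15 from A
Take 24 from A
Take 27 from B
Take 37 from B
Take 51 from A
Take 63 from B
Take 73 from A

Merged: [15, 24, 27, 37, 51, 63, 73, 74]


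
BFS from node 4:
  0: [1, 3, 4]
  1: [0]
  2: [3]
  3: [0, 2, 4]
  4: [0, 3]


Visit 4, enqueue [0, 3]
Visit 0, enqueue [1]
Visit 3, enqueue [2]
Visit 1, enqueue []
Visit 2, enqueue []

BFS order: [4, 0, 3, 1, 2]


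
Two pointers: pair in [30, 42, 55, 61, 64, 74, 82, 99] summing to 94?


lo=0(30)+hi=7(99)=129
lo=0(30)+hi=6(82)=112
lo=0(30)+hi=5(74)=104
lo=0(30)+hi=4(64)=94

Yes: 30+64=94


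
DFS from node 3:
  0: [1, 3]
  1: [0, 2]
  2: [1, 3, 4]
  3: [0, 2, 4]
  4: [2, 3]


Visit 3, push [4, 2, 0]
Visit 0, push [1]
Visit 1, push [2]
Visit 2, push [4]
Visit 4, push []

DFS order: [3, 0, 1, 2, 4]


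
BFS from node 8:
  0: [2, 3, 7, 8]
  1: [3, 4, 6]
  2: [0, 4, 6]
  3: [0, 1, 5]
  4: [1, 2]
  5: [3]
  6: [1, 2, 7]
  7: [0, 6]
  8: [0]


Visit 8, enqueue [0]
Visit 0, enqueue [2, 3, 7]
Visit 2, enqueue [4, 6]
Visit 3, enqueue [1, 5]
Visit 7, enqueue []
Visit 4, enqueue []
Visit 6, enqueue []
Visit 1, enqueue []
Visit 5, enqueue []

BFS order: [8, 0, 2, 3, 7, 4, 6, 1, 5]


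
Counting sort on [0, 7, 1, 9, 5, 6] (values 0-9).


Input: [0, 7, 1, 9, 5, 6]
Counts: [1, 1, 0, 0, 0, 1, 1, 1, 0, 1]

Sorted: [0, 1, 5, 6, 7, 9]


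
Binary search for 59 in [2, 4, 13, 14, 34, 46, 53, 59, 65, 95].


Step 1: lo=0, hi=9, mid=4, val=34
Step 2: lo=5, hi=9, mid=7, val=59

Found at index 7


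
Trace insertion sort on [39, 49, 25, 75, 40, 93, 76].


Initial: [39, 49, 25, 75, 40, 93, 76]
Insert 49: [39, 49, 25, 75, 40, 93, 76]
Insert 25: [25, 39, 49, 75, 40, 93, 76]
Insert 75: [25, 39, 49, 75, 40, 93, 76]
Insert 40: [25, 39, 40, 49, 75, 93, 76]
Insert 93: [25, 39, 40, 49, 75, 93, 76]
Insert 76: [25, 39, 40, 49, 75, 76, 93]

Sorted: [25, 39, 40, 49, 75, 76, 93]


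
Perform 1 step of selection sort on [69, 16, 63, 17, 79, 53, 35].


Initial: [69, 16, 63, 17, 79, 53, 35]
Step 1: min=16 at 1
  Swap: [16, 69, 63, 17, 79, 53, 35]

After 1 step: [16, 69, 63, 17, 79, 53, 35]


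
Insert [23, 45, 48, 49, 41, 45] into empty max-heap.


Insert 23: [23]
Insert 45: [45, 23]
Insert 48: [48, 23, 45]
Insert 49: [49, 48, 45, 23]
Insert 41: [49, 48, 45, 23, 41]
Insert 45: [49, 48, 45, 23, 41, 45]

Final heap: [49, 48, 45, 23, 41, 45]


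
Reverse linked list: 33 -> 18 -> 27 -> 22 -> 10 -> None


Step 1: curr=33, set curr.next=prev(None) | reversed so far: 33
Step 2: curr=18, set curr.next=prev(33) | reversed so far: 18 -> 33
Step 3: curr=27, set curr.next=prev(18) | reversed so far: 27 -> 18 -> 33
Step 4: curr=22, set curr.next=prev(27) | reversed so far: 22 -> 27 -> 18 -> 33
Step 5: curr=10, set curr.next=prev(22) | reversed so far: 10 -> 22 -> 27 -> 18 -> 33

10 -> 22 -> 27 -> 18 -> 33 -> None


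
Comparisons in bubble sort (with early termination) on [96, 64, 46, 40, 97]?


Algorithm: bubble sort (with early termination)
Input: [96, 64, 46, 40, 97]
Sorted: [40, 46, 64, 96, 97]

10


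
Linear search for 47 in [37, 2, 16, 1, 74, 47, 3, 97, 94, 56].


i=0: 37!=47
i=1: 2!=47
i=2: 16!=47
i=3: 1!=47
i=4: 74!=47
i=5: 47==47 found!

Found at 5, 6 comps


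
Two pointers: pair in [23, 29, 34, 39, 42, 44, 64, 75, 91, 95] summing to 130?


lo=0(23)+hi=9(95)=118
lo=1(29)+hi=9(95)=124
lo=2(34)+hi=9(95)=129
lo=3(39)+hi=9(95)=134
lo=3(39)+hi=8(91)=130

Yes: 39+91=130


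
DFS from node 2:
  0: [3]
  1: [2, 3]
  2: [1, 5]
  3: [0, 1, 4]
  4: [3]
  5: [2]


Visit 2, push [5, 1]
Visit 1, push [3]
Visit 3, push [4, 0]
Visit 0, push []
Visit 4, push []
Visit 5, push []

DFS order: [2, 1, 3, 0, 4, 5]


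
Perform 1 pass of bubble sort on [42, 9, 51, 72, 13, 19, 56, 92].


Initial: [42, 9, 51, 72, 13, 19, 56, 92]
Pass 1: [9, 42, 51, 13, 19, 56, 72, 92] (4 swaps)

After 1 pass: [9, 42, 51, 13, 19, 56, 72, 92]


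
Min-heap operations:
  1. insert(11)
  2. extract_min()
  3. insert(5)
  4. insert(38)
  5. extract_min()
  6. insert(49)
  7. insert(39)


insert(11) -> [11]
extract_min()->11, []
insert(5) -> [5]
insert(38) -> [5, 38]
extract_min()->5, [38]
insert(49) -> [38, 49]
insert(39) -> [38, 49, 39]

Final heap: [38, 49, 39]


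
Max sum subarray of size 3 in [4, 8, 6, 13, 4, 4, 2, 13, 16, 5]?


[0:3]: 18
[1:4]: 27
[2:5]: 23
[3:6]: 21
[4:7]: 10
[5:8]: 19
[6:9]: 31
[7:10]: 34

Max: 34 at [7:10]


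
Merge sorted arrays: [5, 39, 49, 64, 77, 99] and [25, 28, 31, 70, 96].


Take 5 from A
Take 25 from B
Take 28 from B
Take 31 from B
Take 39 from A
Take 49 from A
Take 64 from A
Take 70 from B
Take 77 from A
Take 96 from B

Merged: [5, 25, 28, 31, 39, 49, 64, 70, 77, 96, 99]


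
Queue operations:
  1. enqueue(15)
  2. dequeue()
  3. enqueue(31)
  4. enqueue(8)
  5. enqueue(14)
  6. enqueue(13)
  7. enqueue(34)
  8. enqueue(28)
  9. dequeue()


enqueue(15) -> [15]
dequeue()->15, []
enqueue(31) -> [31]
enqueue(8) -> [31, 8]
enqueue(14) -> [31, 8, 14]
enqueue(13) -> [31, 8, 14, 13]
enqueue(34) -> [31, 8, 14, 13, 34]
enqueue(28) -> [31, 8, 14, 13, 34, 28]
dequeue()->31, [8, 14, 13, 34, 28]

Final queue: [8, 14, 13, 34, 28]


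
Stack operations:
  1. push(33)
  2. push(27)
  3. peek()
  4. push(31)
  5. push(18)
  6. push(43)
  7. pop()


push(33) -> [33]
push(27) -> [33, 27]
peek()->27
push(31) -> [33, 27, 31]
push(18) -> [33, 27, 31, 18]
push(43) -> [33, 27, 31, 18, 43]
pop()->43, [33, 27, 31, 18]

Final stack: [33, 27, 31, 18]


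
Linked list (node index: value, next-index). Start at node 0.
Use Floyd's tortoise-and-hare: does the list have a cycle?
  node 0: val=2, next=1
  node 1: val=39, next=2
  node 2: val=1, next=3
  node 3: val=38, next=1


Floyd's tortoise (slow, +1) and hare (fast, +2):
  init: slow=0, fast=0
  step 1: slow=1, fast=2
  step 2: slow=2, fast=1
  step 3: slow=3, fast=3
  slow == fast at node 3: cycle detected

Cycle: yes


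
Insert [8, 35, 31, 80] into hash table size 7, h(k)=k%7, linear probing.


Insert 8: h=1 -> slot 1
Insert 35: h=0 -> slot 0
Insert 31: h=3 -> slot 3
Insert 80: h=3, 1 probes -> slot 4

Table: [35, 8, None, 31, 80, None, None]


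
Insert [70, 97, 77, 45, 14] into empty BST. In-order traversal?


Insert 70: root
Insert 97: R from 70
Insert 77: R from 70 -> L from 97
Insert 45: L from 70
Insert 14: L from 70 -> L from 45

In-order: [14, 45, 70, 77, 97]


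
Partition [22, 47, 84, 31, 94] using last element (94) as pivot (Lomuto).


Pivot: 94
  22 <= 94: advance i (no swap)
  47 <= 94: advance i (no swap)
  84 <= 94: advance i (no swap)
  31 <= 94: advance i (no swap)
Place pivot at 4: [22, 47, 84, 31, 94]

Partitioned: [22, 47, 84, 31, 94]


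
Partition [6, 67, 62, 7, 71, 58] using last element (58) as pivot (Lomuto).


Pivot: 58
  6 <= 58: advance i (no swap)
  7 <= 58: swap -> [6, 7, 62, 67, 71, 58]
Place pivot at 2: [6, 7, 58, 67, 71, 62]

Partitioned: [6, 7, 58, 67, 71, 62]


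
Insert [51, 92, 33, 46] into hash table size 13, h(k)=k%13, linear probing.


Insert 51: h=12 -> slot 12
Insert 92: h=1 -> slot 1
Insert 33: h=7 -> slot 7
Insert 46: h=7, 1 probes -> slot 8

Table: [None, 92, None, None, None, None, None, 33, 46, None, None, None, 51]


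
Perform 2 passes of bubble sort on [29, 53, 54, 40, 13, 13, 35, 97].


Initial: [29, 53, 54, 40, 13, 13, 35, 97]
Pass 1: [29, 53, 40, 13, 13, 35, 54, 97] (4 swaps)
Pass 2: [29, 40, 13, 13, 35, 53, 54, 97] (4 swaps)

After 2 passes: [29, 40, 13, 13, 35, 53, 54, 97]


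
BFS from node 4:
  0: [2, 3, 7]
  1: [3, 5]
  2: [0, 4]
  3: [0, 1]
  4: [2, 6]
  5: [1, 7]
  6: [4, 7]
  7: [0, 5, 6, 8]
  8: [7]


Visit 4, enqueue [2, 6]
Visit 2, enqueue [0]
Visit 6, enqueue [7]
Visit 0, enqueue [3]
Visit 7, enqueue [5, 8]
Visit 3, enqueue [1]
Visit 5, enqueue []
Visit 8, enqueue []
Visit 1, enqueue []

BFS order: [4, 2, 6, 0, 7, 3, 5, 8, 1]


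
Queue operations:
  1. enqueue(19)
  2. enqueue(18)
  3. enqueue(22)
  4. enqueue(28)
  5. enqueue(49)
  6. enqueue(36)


enqueue(19) -> [19]
enqueue(18) -> [19, 18]
enqueue(22) -> [19, 18, 22]
enqueue(28) -> [19, 18, 22, 28]
enqueue(49) -> [19, 18, 22, 28, 49]
enqueue(36) -> [19, 18, 22, 28, 49, 36]

Final queue: [19, 18, 22, 28, 49, 36]


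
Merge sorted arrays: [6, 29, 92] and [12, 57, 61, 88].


Take 6 from A
Take 12 from B
Take 29 from A
Take 57 from B
Take 61 from B
Take 88 from B

Merged: [6, 12, 29, 57, 61, 88, 92]


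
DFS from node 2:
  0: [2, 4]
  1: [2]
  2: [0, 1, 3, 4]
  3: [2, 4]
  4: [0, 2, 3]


Visit 2, push [4, 3, 1, 0]
Visit 0, push [4]
Visit 4, push [3]
Visit 3, push []
Visit 1, push []

DFS order: [2, 0, 4, 3, 1]


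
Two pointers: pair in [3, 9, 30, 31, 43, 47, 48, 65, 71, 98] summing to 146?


lo=0(3)+hi=9(98)=101
lo=1(9)+hi=9(98)=107
lo=2(30)+hi=9(98)=128
lo=3(31)+hi=9(98)=129
lo=4(43)+hi=9(98)=141
lo=5(47)+hi=9(98)=145
lo=6(48)+hi=9(98)=146

Yes: 48+98=146


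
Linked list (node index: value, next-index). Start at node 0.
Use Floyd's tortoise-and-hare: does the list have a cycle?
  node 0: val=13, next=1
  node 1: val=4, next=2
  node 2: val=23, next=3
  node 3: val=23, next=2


Floyd's tortoise (slow, +1) and hare (fast, +2):
  init: slow=0, fast=0
  step 1: slow=1, fast=2
  step 2: slow=2, fast=2
  slow == fast at node 2: cycle detected

Cycle: yes


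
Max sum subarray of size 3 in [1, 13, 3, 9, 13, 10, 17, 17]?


[0:3]: 17
[1:4]: 25
[2:5]: 25
[3:6]: 32
[4:7]: 40
[5:8]: 44

Max: 44 at [5:8]


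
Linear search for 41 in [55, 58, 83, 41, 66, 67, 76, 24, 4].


i=0: 55!=41
i=1: 58!=41
i=2: 83!=41
i=3: 41==41 found!

Found at 3, 4 comps


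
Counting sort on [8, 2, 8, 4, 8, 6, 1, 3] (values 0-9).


Input: [8, 2, 8, 4, 8, 6, 1, 3]
Counts: [0, 1, 1, 1, 1, 0, 1, 0, 3, 0]

Sorted: [1, 2, 3, 4, 6, 8, 8, 8]


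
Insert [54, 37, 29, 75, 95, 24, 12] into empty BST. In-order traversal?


Insert 54: root
Insert 37: L from 54
Insert 29: L from 54 -> L from 37
Insert 75: R from 54
Insert 95: R from 54 -> R from 75
Insert 24: L from 54 -> L from 37 -> L from 29
Insert 12: L from 54 -> L from 37 -> L from 29 -> L from 24

In-order: [12, 24, 29, 37, 54, 75, 95]


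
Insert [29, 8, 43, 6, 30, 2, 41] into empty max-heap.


Insert 29: [29]
Insert 8: [29, 8]
Insert 43: [43, 8, 29]
Insert 6: [43, 8, 29, 6]
Insert 30: [43, 30, 29, 6, 8]
Insert 2: [43, 30, 29, 6, 8, 2]
Insert 41: [43, 30, 41, 6, 8, 2, 29]

Final heap: [43, 30, 41, 6, 8, 2, 29]


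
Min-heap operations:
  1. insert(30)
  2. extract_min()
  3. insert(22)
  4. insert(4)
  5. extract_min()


insert(30) -> [30]
extract_min()->30, []
insert(22) -> [22]
insert(4) -> [4, 22]
extract_min()->4, [22]

Final heap: [22]


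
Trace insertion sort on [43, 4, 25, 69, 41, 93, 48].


Initial: [43, 4, 25, 69, 41, 93, 48]
Insert 4: [4, 43, 25, 69, 41, 93, 48]
Insert 25: [4, 25, 43, 69, 41, 93, 48]
Insert 69: [4, 25, 43, 69, 41, 93, 48]
Insert 41: [4, 25, 41, 43, 69, 93, 48]
Insert 93: [4, 25, 41, 43, 69, 93, 48]
Insert 48: [4, 25, 41, 43, 48, 69, 93]

Sorted: [4, 25, 41, 43, 48, 69, 93]


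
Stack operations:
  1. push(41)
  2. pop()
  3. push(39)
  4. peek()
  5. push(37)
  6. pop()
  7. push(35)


push(41) -> [41]
pop()->41, []
push(39) -> [39]
peek()->39
push(37) -> [39, 37]
pop()->37, [39]
push(35) -> [39, 35]

Final stack: [39, 35]


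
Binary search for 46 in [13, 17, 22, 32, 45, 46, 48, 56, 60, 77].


Step 1: lo=0, hi=9, mid=4, val=45
Step 2: lo=5, hi=9, mid=7, val=56
Step 3: lo=5, hi=6, mid=5, val=46

Found at index 5


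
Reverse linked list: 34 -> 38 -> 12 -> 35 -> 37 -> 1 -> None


Step 1: curr=34, set curr.next=prev(None) | reversed so far: 34
Step 2: curr=38, set curr.next=prev(34) | reversed so far: 38 -> 34
Step 3: curr=12, set curr.next=prev(38) | reversed so far: 12 -> 38 -> 34
Step 4: curr=35, set curr.next=prev(12) | reversed so far: 35 -> 12 -> 38 -> 34
Step 5: curr=37, set curr.next=prev(35) | reversed so far: 37 -> 35 -> 12 -> 38 -> 34
Step 6: curr=1, set curr.next=prev(37) | reversed so far: 1 -> 37 -> 35 -> 12 -> 38 -> 34

1 -> 37 -> 35 -> 12 -> 38 -> 34 -> None


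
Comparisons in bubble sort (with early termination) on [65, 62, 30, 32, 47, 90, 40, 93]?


Algorithm: bubble sort (with early termination)
Input: [65, 62, 30, 32, 47, 90, 40, 93]
Sorted: [30, 32, 40, 47, 62, 65, 90, 93]

25


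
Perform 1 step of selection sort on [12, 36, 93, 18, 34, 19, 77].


Initial: [12, 36, 93, 18, 34, 19, 77]
Step 1: min=12 at 0
  Swap: [12, 36, 93, 18, 34, 19, 77]

After 1 step: [12, 36, 93, 18, 34, 19, 77]


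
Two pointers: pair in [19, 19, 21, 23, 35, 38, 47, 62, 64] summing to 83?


lo=0(19)+hi=8(64)=83

Yes: 19+64=83


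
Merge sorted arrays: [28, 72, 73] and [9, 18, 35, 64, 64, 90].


Take 9 from B
Take 18 from B
Take 28 from A
Take 35 from B
Take 64 from B
Take 64 from B
Take 72 from A
Take 73 from A

Merged: [9, 18, 28, 35, 64, 64, 72, 73, 90]


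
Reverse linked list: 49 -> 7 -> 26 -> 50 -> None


Step 1: curr=49, set curr.next=prev(None) | reversed so far: 49
Step 2: curr=7, set curr.next=prev(49) | reversed so far: 7 -> 49
Step 3: curr=26, set curr.next=prev(7) | reversed so far: 26 -> 7 -> 49
Step 4: curr=50, set curr.next=prev(26) | reversed so far: 50 -> 26 -> 7 -> 49

50 -> 26 -> 7 -> 49 -> None


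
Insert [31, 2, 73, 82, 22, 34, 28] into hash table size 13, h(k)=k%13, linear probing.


Insert 31: h=5 -> slot 5
Insert 2: h=2 -> slot 2
Insert 73: h=8 -> slot 8
Insert 82: h=4 -> slot 4
Insert 22: h=9 -> slot 9
Insert 34: h=8, 2 probes -> slot 10
Insert 28: h=2, 1 probes -> slot 3

Table: [None, None, 2, 28, 82, 31, None, None, 73, 22, 34, None, None]


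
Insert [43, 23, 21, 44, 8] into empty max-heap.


Insert 43: [43]
Insert 23: [43, 23]
Insert 21: [43, 23, 21]
Insert 44: [44, 43, 21, 23]
Insert 8: [44, 43, 21, 23, 8]

Final heap: [44, 43, 21, 23, 8]


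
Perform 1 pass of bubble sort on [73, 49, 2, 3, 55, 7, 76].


Initial: [73, 49, 2, 3, 55, 7, 76]
Pass 1: [49, 2, 3, 55, 7, 73, 76] (5 swaps)

After 1 pass: [49, 2, 3, 55, 7, 73, 76]


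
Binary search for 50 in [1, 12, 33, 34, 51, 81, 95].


Step 1: lo=0, hi=6, mid=3, val=34
Step 2: lo=4, hi=6, mid=5, val=81
Step 3: lo=4, hi=4, mid=4, val=51

Not found


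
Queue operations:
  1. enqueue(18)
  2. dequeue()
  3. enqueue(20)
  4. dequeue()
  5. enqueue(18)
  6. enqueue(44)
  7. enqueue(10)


enqueue(18) -> [18]
dequeue()->18, []
enqueue(20) -> [20]
dequeue()->20, []
enqueue(18) -> [18]
enqueue(44) -> [18, 44]
enqueue(10) -> [18, 44, 10]

Final queue: [18, 44, 10]


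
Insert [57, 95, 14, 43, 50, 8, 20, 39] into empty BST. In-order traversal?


Insert 57: root
Insert 95: R from 57
Insert 14: L from 57
Insert 43: L from 57 -> R from 14
Insert 50: L from 57 -> R from 14 -> R from 43
Insert 8: L from 57 -> L from 14
Insert 20: L from 57 -> R from 14 -> L from 43
Insert 39: L from 57 -> R from 14 -> L from 43 -> R from 20

In-order: [8, 14, 20, 39, 43, 50, 57, 95]


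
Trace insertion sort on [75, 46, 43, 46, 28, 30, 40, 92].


Initial: [75, 46, 43, 46, 28, 30, 40, 92]
Insert 46: [46, 75, 43, 46, 28, 30, 40, 92]
Insert 43: [43, 46, 75, 46, 28, 30, 40, 92]
Insert 46: [43, 46, 46, 75, 28, 30, 40, 92]
Insert 28: [28, 43, 46, 46, 75, 30, 40, 92]
Insert 30: [28, 30, 43, 46, 46, 75, 40, 92]
Insert 40: [28, 30, 40, 43, 46, 46, 75, 92]
Insert 92: [28, 30, 40, 43, 46, 46, 75, 92]

Sorted: [28, 30, 40, 43, 46, 46, 75, 92]


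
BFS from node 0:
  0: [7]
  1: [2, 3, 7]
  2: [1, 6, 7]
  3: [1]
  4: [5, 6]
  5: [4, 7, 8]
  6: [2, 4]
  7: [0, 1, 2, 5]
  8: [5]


Visit 0, enqueue [7]
Visit 7, enqueue [1, 2, 5]
Visit 1, enqueue [3]
Visit 2, enqueue [6]
Visit 5, enqueue [4, 8]
Visit 3, enqueue []
Visit 6, enqueue []
Visit 4, enqueue []
Visit 8, enqueue []

BFS order: [0, 7, 1, 2, 5, 3, 6, 4, 8]


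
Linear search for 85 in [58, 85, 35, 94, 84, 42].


i=0: 58!=85
i=1: 85==85 found!

Found at 1, 2 comps


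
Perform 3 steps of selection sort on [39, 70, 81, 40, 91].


Initial: [39, 70, 81, 40, 91]
Step 1: min=39 at 0
  Swap: [39, 70, 81, 40, 91]
Step 2: min=40 at 3
  Swap: [39, 40, 81, 70, 91]
Step 3: min=70 at 3
  Swap: [39, 40, 70, 81, 91]

After 3 steps: [39, 40, 70, 81, 91]


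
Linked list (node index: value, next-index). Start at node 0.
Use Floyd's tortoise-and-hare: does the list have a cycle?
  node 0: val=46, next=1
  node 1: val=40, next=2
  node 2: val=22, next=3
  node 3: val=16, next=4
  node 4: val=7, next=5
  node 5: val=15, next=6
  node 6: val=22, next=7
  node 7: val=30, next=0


Floyd's tortoise (slow, +1) and hare (fast, +2):
  init: slow=0, fast=0
  step 1: slow=1, fast=2
  step 2: slow=2, fast=4
  step 3: slow=3, fast=6
  step 4: slow=4, fast=0
  step 5: slow=5, fast=2
  step 6: slow=6, fast=4
  step 7: slow=7, fast=6
  step 8: slow=0, fast=0
  slow == fast at node 0: cycle detected

Cycle: yes


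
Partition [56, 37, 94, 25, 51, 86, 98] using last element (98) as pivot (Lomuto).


Pivot: 98
  56 <= 98: advance i (no swap)
  37 <= 98: advance i (no swap)
  94 <= 98: advance i (no swap)
  25 <= 98: advance i (no swap)
  51 <= 98: advance i (no swap)
  86 <= 98: advance i (no swap)
Place pivot at 6: [56, 37, 94, 25, 51, 86, 98]

Partitioned: [56, 37, 94, 25, 51, 86, 98]


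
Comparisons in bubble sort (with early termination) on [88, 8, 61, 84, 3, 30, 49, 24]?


Algorithm: bubble sort (with early termination)
Input: [88, 8, 61, 84, 3, 30, 49, 24]
Sorted: [3, 8, 24, 30, 49, 61, 84, 88]

27


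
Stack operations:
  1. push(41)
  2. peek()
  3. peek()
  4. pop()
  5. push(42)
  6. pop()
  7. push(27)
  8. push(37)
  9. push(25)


push(41) -> [41]
peek()->41
peek()->41
pop()->41, []
push(42) -> [42]
pop()->42, []
push(27) -> [27]
push(37) -> [27, 37]
push(25) -> [27, 37, 25]

Final stack: [27, 37, 25]


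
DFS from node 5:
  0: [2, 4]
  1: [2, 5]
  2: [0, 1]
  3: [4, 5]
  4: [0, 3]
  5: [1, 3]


Visit 5, push [3, 1]
Visit 1, push [2]
Visit 2, push [0]
Visit 0, push [4]
Visit 4, push [3]
Visit 3, push []

DFS order: [5, 1, 2, 0, 4, 3]


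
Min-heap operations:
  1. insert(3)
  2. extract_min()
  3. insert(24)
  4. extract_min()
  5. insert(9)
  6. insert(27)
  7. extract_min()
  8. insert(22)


insert(3) -> [3]
extract_min()->3, []
insert(24) -> [24]
extract_min()->24, []
insert(9) -> [9]
insert(27) -> [9, 27]
extract_min()->9, [27]
insert(22) -> [22, 27]

Final heap: [22, 27]


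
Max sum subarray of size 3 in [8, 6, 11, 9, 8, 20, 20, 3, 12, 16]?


[0:3]: 25
[1:4]: 26
[2:5]: 28
[3:6]: 37
[4:7]: 48
[5:8]: 43
[6:9]: 35
[7:10]: 31

Max: 48 at [4:7]


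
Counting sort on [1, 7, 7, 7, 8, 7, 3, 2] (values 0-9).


Input: [1, 7, 7, 7, 8, 7, 3, 2]
Counts: [0, 1, 1, 1, 0, 0, 0, 4, 1, 0]

Sorted: [1, 2, 3, 7, 7, 7, 7, 8]


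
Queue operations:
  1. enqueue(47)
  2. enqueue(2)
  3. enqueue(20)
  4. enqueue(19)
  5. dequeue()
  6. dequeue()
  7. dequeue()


enqueue(47) -> [47]
enqueue(2) -> [47, 2]
enqueue(20) -> [47, 2, 20]
enqueue(19) -> [47, 2, 20, 19]
dequeue()->47, [2, 20, 19]
dequeue()->2, [20, 19]
dequeue()->20, [19]

Final queue: [19]


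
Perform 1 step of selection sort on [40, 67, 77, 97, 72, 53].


Initial: [40, 67, 77, 97, 72, 53]
Step 1: min=40 at 0
  Swap: [40, 67, 77, 97, 72, 53]

After 1 step: [40, 67, 77, 97, 72, 53]


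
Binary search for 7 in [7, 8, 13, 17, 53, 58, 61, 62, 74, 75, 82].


Step 1: lo=0, hi=10, mid=5, val=58
Step 2: lo=0, hi=4, mid=2, val=13
Step 3: lo=0, hi=1, mid=0, val=7

Found at index 0


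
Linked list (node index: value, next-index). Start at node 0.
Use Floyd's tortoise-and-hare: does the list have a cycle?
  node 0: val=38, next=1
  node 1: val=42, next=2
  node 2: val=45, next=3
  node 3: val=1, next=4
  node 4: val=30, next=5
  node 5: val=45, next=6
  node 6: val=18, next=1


Floyd's tortoise (slow, +1) and hare (fast, +2):
  init: slow=0, fast=0
  step 1: slow=1, fast=2
  step 2: slow=2, fast=4
  step 3: slow=3, fast=6
  step 4: slow=4, fast=2
  step 5: slow=5, fast=4
  step 6: slow=6, fast=6
  slow == fast at node 6: cycle detected

Cycle: yes


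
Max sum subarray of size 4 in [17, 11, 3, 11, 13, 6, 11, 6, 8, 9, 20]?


[0:4]: 42
[1:5]: 38
[2:6]: 33
[3:7]: 41
[4:8]: 36
[5:9]: 31
[6:10]: 34
[7:11]: 43

Max: 43 at [7:11]


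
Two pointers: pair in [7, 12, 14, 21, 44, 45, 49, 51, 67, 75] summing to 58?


lo=0(7)+hi=9(75)=82
lo=0(7)+hi=8(67)=74
lo=0(7)+hi=7(51)=58

Yes: 7+51=58


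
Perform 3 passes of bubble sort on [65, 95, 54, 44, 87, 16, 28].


Initial: [65, 95, 54, 44, 87, 16, 28]
Pass 1: [65, 54, 44, 87, 16, 28, 95] (5 swaps)
Pass 2: [54, 44, 65, 16, 28, 87, 95] (4 swaps)
Pass 3: [44, 54, 16, 28, 65, 87, 95] (3 swaps)

After 3 passes: [44, 54, 16, 28, 65, 87, 95]


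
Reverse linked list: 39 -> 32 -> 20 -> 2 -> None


Step 1: curr=39, set curr.next=prev(None) | reversed so far: 39
Step 2: curr=32, set curr.next=prev(39) | reversed so far: 32 -> 39
Step 3: curr=20, set curr.next=prev(32) | reversed so far: 20 -> 32 -> 39
Step 4: curr=2, set curr.next=prev(20) | reversed so far: 2 -> 20 -> 32 -> 39

2 -> 20 -> 32 -> 39 -> None


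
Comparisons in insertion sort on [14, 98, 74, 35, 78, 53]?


Algorithm: insertion sort
Input: [14, 98, 74, 35, 78, 53]
Sorted: [14, 35, 53, 74, 78, 98]

12


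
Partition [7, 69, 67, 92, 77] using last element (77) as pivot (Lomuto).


Pivot: 77
  7 <= 77: advance i (no swap)
  69 <= 77: advance i (no swap)
  67 <= 77: advance i (no swap)
Place pivot at 3: [7, 69, 67, 77, 92]

Partitioned: [7, 69, 67, 77, 92]


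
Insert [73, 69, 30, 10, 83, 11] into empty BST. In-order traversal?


Insert 73: root
Insert 69: L from 73
Insert 30: L from 73 -> L from 69
Insert 10: L from 73 -> L from 69 -> L from 30
Insert 83: R from 73
Insert 11: L from 73 -> L from 69 -> L from 30 -> R from 10

In-order: [10, 11, 30, 69, 73, 83]


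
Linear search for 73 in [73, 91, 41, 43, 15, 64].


i=0: 73==73 found!

Found at 0, 1 comps


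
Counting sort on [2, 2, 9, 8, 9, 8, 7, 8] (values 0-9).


Input: [2, 2, 9, 8, 9, 8, 7, 8]
Counts: [0, 0, 2, 0, 0, 0, 0, 1, 3, 2]

Sorted: [2, 2, 7, 8, 8, 8, 9, 9]


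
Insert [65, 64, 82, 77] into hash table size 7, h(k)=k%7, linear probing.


Insert 65: h=2 -> slot 2
Insert 64: h=1 -> slot 1
Insert 82: h=5 -> slot 5
Insert 77: h=0 -> slot 0

Table: [77, 64, 65, None, None, 82, None]


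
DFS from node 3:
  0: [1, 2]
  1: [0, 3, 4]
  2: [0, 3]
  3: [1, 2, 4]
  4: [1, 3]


Visit 3, push [4, 2, 1]
Visit 1, push [4, 0]
Visit 0, push [2]
Visit 2, push []
Visit 4, push []

DFS order: [3, 1, 0, 2, 4]


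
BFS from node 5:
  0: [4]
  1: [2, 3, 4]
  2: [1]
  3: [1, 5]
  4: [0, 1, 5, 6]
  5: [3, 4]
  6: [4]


Visit 5, enqueue [3, 4]
Visit 3, enqueue [1]
Visit 4, enqueue [0, 6]
Visit 1, enqueue [2]
Visit 0, enqueue []
Visit 6, enqueue []
Visit 2, enqueue []

BFS order: [5, 3, 4, 1, 0, 6, 2]


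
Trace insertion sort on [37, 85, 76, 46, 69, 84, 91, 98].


Initial: [37, 85, 76, 46, 69, 84, 91, 98]
Insert 85: [37, 85, 76, 46, 69, 84, 91, 98]
Insert 76: [37, 76, 85, 46, 69, 84, 91, 98]
Insert 46: [37, 46, 76, 85, 69, 84, 91, 98]
Insert 69: [37, 46, 69, 76, 85, 84, 91, 98]
Insert 84: [37, 46, 69, 76, 84, 85, 91, 98]
Insert 91: [37, 46, 69, 76, 84, 85, 91, 98]
Insert 98: [37, 46, 69, 76, 84, 85, 91, 98]

Sorted: [37, 46, 69, 76, 84, 85, 91, 98]


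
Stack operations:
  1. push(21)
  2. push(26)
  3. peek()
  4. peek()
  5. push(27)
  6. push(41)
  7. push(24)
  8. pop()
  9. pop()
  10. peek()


push(21) -> [21]
push(26) -> [21, 26]
peek()->26
peek()->26
push(27) -> [21, 26, 27]
push(41) -> [21, 26, 27, 41]
push(24) -> [21, 26, 27, 41, 24]
pop()->24, [21, 26, 27, 41]
pop()->41, [21, 26, 27]
peek()->27

Final stack: [21, 26, 27]


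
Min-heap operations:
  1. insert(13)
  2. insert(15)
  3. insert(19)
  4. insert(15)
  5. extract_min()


insert(13) -> [13]
insert(15) -> [13, 15]
insert(19) -> [13, 15, 19]
insert(15) -> [13, 15, 19, 15]
extract_min()->13, [15, 15, 19]

Final heap: [15, 15, 19]


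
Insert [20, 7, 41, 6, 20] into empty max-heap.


Insert 20: [20]
Insert 7: [20, 7]
Insert 41: [41, 7, 20]
Insert 6: [41, 7, 20, 6]
Insert 20: [41, 20, 20, 6, 7]

Final heap: [41, 20, 20, 6, 7]


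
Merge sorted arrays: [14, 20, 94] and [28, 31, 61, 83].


Take 14 from A
Take 20 from A
Take 28 from B
Take 31 from B
Take 61 from B
Take 83 from B

Merged: [14, 20, 28, 31, 61, 83, 94]
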